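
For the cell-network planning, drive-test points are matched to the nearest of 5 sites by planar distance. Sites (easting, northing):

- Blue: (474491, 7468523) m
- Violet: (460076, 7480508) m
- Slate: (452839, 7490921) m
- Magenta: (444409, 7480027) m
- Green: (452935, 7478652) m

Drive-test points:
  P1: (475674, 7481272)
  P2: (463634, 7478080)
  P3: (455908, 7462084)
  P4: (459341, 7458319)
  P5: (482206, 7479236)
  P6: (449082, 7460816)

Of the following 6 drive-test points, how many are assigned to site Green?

P1 → Blue
P2 → Violet
P3 → Green
P4 → Blue
P5 → Blue
P6 → Green
2 of the 6 go to Green.

2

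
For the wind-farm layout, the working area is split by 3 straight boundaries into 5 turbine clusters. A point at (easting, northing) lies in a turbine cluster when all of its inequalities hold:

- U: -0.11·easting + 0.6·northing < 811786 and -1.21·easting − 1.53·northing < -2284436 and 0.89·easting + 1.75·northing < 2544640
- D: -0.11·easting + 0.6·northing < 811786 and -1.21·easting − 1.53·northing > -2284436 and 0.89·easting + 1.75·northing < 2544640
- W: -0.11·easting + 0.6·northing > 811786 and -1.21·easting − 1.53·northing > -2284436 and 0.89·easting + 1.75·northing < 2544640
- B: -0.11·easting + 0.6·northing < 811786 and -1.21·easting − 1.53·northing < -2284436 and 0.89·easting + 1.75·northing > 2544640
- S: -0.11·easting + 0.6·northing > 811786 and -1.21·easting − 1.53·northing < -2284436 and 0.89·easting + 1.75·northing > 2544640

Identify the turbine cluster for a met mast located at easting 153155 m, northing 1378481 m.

-0.11·153155 + 0.6·1378481 = 810241.550, which is < 811786
-1.21·153155 − 1.53·1378481 = -2294393.480, which is < -2284436
0.89·153155 + 1.75·1378481 = 2548649.700, which is > 2544640
This sign pattern matches B.

B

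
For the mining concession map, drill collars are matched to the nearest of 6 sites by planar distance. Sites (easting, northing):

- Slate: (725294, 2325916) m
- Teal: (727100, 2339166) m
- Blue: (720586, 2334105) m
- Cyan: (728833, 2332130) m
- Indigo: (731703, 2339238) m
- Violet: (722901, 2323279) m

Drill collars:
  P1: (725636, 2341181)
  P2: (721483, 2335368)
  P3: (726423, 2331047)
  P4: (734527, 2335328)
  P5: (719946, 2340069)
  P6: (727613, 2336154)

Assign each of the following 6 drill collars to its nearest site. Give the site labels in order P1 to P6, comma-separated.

P1 → Teal (d²=6203521.00)
P2 → Blue (d²=2399778.00)
P3 → Cyan (d²=6980989.00)
P4 → Indigo (d²=23263076.00)
P5 → Blue (d²=35978896.00)
P6 → Teal (d²=9335313.00)

Teal, Blue, Cyan, Indigo, Blue, Teal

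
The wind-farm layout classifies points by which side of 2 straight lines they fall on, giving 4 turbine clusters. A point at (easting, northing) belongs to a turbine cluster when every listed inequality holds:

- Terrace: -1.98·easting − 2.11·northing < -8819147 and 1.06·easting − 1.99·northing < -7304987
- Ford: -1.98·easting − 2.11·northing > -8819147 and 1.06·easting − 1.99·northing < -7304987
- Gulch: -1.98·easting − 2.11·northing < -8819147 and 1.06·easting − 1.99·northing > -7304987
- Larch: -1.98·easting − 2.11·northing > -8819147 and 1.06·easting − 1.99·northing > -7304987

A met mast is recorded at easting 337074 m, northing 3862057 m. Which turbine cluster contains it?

Ford

-1.98·337074 − 2.11·3862057 = -8816346.790, which is > -8819147
1.06·337074 − 1.99·3862057 = -7328194.990, which is < -7304987
This sign pattern matches Ford.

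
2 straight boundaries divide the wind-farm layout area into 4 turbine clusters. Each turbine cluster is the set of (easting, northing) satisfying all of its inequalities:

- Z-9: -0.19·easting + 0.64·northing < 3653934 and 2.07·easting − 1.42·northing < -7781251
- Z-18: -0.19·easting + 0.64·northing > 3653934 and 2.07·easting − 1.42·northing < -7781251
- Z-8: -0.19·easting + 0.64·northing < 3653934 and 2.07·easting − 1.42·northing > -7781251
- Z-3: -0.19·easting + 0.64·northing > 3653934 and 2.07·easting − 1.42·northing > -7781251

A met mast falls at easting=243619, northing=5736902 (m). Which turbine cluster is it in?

Z-8

-0.19·243619 + 0.64·5736902 = 3625329.670, which is < 3653934
2.07·243619 − 1.42·5736902 = -7642109.510, which is > -7781251
This sign pattern matches Z-8.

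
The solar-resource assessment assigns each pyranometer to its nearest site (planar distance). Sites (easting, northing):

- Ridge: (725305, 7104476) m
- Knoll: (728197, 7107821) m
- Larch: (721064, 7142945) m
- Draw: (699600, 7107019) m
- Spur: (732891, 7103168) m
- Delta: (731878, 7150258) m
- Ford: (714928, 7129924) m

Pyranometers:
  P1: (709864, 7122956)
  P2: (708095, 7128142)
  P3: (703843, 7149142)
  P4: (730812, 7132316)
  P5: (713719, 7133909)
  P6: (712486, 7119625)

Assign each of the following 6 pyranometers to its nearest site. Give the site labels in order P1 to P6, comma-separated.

P1 → Ford (d²=74197120.00)
P2 → Ford (d²=49865413.00)
P3 → Larch (d²=334965650.00)
P4 → Larch (d²=207999145.00)
P5 → Ford (d²=17341906.00)
P6 → Ford (d²=112032765.00)

Ford, Ford, Larch, Larch, Ford, Ford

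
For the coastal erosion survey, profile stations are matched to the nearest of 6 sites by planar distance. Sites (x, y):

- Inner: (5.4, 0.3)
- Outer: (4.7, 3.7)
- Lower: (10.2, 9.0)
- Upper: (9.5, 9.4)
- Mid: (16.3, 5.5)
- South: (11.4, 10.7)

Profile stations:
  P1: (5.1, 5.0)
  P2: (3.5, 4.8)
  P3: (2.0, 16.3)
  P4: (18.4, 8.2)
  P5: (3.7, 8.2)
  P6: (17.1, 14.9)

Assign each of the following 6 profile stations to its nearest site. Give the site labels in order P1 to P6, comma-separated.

P1 → Outer (d²=1.85)
P2 → Outer (d²=2.65)
P3 → Upper (d²=103.86)
P4 → Mid (d²=11.70)
P5 → Outer (d²=21.25)
P6 → South (d²=50.13)

Outer, Outer, Upper, Mid, Outer, South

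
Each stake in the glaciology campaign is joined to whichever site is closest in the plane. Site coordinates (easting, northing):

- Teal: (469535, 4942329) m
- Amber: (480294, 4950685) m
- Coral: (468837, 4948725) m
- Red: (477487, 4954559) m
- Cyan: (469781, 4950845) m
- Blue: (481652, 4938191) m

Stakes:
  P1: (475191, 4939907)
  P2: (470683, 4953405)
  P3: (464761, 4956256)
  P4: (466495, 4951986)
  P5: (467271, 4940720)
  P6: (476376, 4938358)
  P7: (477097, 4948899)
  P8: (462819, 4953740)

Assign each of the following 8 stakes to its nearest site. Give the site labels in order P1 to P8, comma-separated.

Teal, Cyan, Cyan, Cyan, Teal, Blue, Amber, Cyan

P1 → Teal (d²=37856420.00)
P2 → Cyan (d²=7367204.00)
P3 → Cyan (d²=54479321.00)
P4 → Cyan (d²=12099677.00)
P5 → Teal (d²=7714577.00)
P6 → Blue (d²=27864065.00)
P7 → Amber (d²=13410605.00)
P8 → Cyan (d²=56850469.00)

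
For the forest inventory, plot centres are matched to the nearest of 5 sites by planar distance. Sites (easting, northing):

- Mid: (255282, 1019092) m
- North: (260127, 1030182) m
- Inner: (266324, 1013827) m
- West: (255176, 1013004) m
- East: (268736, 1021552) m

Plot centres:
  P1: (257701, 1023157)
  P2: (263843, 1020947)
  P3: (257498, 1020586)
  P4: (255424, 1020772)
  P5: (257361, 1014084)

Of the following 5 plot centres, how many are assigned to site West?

P1 → Mid
P2 → East
P3 → Mid
P4 → Mid
P5 → West
1 of the 5 goes to West.

1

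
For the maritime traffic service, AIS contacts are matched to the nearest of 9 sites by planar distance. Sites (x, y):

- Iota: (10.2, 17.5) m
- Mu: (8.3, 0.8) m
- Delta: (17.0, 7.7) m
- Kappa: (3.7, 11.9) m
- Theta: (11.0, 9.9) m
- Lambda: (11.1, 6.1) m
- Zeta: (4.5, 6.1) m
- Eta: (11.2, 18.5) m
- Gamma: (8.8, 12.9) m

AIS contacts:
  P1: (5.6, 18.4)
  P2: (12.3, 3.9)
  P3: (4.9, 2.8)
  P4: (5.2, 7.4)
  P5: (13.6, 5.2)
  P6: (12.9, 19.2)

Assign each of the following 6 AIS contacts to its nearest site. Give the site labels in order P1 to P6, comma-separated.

P1 → Iota (d²=21.97)
P2 → Lambda (d²=6.28)
P3 → Zeta (d²=11.05)
P4 → Zeta (d²=2.18)
P5 → Lambda (d²=7.06)
P6 → Eta (d²=3.38)

Iota, Lambda, Zeta, Zeta, Lambda, Eta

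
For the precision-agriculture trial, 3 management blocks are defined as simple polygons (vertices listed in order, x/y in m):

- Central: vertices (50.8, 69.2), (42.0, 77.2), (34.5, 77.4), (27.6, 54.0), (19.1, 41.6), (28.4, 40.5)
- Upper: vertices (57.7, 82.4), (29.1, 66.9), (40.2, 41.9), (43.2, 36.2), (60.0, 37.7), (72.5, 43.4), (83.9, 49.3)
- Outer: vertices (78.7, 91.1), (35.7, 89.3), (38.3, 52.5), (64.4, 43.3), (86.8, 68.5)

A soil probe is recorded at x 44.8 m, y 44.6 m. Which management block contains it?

Cast a ray rightward from (44.8, 44.6). For each polygon, the edges (by vertex number in listed order) whose endpoints lie on opposite sides of y = 44.6, where each meets that height, and whether that is right or left of the point:
Central: 4–5 at x≈21.16 (left), 6–1 at x≈31.60 (left) → 0 crossings.
Upper: 2–3 at x≈39.00 (left), 6–7 at x≈74.82 (right) → 1 crossing.
Outer: 3–4 at x≈60.71 (right), 4–5 at x≈65.56 (right) → 2 crossings.
Only Upper has an odd count, so the point is inside Upper.

Upper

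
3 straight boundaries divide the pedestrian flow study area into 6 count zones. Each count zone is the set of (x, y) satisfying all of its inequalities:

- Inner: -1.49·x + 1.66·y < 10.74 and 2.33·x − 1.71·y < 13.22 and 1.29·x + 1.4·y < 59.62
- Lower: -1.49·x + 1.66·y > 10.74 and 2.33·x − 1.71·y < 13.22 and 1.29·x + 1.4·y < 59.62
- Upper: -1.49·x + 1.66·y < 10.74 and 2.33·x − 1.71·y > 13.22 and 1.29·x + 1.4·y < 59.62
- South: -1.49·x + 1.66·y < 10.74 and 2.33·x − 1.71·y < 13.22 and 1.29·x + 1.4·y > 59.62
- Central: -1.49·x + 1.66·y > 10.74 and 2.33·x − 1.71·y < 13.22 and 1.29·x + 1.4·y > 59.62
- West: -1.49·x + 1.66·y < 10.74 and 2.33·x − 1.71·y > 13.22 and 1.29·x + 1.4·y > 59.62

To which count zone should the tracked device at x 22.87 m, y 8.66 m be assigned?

-1.49·22.87 + 1.66·8.66 = -19.701, which is < 10.74
2.33·22.87 − 1.71·8.66 = 38.479, which is > 13.22
1.29·22.87 + 1.4·8.66 = 41.626, which is < 59.62
This sign pattern matches Upper.

Upper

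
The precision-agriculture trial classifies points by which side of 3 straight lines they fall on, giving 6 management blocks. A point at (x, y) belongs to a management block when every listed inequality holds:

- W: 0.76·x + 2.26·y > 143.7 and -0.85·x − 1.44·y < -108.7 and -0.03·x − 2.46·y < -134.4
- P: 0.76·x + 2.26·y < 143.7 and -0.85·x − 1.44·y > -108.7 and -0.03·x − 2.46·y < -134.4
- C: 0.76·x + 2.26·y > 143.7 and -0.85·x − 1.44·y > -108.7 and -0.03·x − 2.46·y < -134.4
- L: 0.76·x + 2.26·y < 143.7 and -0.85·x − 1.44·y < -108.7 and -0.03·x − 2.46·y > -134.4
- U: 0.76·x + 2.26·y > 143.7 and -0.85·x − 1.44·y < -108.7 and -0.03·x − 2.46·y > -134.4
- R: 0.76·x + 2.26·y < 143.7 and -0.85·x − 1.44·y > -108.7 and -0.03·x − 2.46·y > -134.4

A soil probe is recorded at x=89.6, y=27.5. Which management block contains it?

0.76·89.6 + 2.26·27.5 = 130.246, which is < 143.7
-0.85·89.6 − 1.44·27.5 = -115.760, which is < -108.7
-0.03·89.6 − 2.46·27.5 = -70.338, which is > -134.4
This sign pattern matches L.

L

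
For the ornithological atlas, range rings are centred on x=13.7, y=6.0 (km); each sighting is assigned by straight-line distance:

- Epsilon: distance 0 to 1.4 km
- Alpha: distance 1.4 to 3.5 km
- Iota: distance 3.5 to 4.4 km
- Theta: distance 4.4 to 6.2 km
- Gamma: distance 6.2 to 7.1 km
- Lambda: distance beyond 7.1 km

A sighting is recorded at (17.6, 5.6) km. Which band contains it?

Iota

Distance = √((17.6−13.7)² + (5.6−6.0)²) = √(15.210 + 0.160) = 3.920 km.
3.5 ≤ 3.920 < 4.4 → Iota.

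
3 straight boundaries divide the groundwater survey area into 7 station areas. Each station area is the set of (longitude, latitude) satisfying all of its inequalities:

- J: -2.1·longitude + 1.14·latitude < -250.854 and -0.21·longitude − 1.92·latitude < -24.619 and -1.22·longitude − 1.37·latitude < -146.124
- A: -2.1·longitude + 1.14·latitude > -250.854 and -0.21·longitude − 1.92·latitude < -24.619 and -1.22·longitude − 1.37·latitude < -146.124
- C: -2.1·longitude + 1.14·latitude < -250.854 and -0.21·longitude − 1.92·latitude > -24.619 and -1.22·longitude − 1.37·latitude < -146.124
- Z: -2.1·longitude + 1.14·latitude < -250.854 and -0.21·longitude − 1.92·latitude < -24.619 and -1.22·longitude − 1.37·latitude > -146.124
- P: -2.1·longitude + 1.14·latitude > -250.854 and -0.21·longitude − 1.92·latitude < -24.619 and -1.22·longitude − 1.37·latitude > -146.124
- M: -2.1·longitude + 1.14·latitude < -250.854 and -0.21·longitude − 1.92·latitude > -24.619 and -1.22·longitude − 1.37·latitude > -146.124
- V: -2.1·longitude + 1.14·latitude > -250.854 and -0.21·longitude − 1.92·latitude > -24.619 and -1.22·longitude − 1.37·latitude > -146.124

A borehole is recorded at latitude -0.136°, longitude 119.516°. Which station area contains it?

-2.1·119.516 + 1.14·-0.136 = -251.139, which is < -250.854
-0.21·119.516 − 1.92·-0.136 = -24.837, which is < -24.619
-1.22·119.516 − 1.37·-0.136 = -145.623, which is > -146.124
This sign pattern matches Z.

Z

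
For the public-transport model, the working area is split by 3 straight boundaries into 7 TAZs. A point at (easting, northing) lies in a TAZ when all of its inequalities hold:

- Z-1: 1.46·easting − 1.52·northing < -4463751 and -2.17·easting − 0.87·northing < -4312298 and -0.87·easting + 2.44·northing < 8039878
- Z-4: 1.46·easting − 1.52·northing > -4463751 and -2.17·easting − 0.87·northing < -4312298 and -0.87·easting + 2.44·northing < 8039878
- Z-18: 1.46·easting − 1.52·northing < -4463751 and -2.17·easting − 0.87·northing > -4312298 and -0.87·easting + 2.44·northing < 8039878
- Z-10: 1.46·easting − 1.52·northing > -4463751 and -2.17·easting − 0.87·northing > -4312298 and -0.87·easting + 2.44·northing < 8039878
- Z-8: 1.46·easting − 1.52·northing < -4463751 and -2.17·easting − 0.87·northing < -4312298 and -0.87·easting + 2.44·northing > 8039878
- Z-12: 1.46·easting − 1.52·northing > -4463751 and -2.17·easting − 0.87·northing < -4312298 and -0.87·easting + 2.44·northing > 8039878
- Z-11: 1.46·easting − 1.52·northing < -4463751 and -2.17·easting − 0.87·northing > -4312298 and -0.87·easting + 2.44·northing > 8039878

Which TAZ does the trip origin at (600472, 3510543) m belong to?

1.46·600472 − 1.52·3510543 = -4459336.240, which is > -4463751
-2.17·600472 − 0.87·3510543 = -4357196.650, which is < -4312298
-0.87·600472 + 2.44·3510543 = 8043314.280, which is > 8039878
This sign pattern matches Z-12.

Z-12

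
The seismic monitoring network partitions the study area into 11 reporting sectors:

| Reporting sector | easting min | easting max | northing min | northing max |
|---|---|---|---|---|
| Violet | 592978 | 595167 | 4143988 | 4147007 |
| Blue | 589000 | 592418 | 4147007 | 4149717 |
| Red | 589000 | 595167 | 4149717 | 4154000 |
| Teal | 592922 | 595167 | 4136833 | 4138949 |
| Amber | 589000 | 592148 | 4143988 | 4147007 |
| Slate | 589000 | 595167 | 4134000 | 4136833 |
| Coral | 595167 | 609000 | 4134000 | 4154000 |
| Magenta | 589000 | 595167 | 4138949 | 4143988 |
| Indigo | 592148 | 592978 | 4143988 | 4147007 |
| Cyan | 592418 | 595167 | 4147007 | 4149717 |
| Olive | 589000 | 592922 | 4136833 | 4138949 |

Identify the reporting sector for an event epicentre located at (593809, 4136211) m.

Slate

The point has easting = 593809 and northing = 4136211.
Only Slate satisfies 589000 ≤ easting ≤ 595167 and 4134000 ≤ northing ≤ 4136833.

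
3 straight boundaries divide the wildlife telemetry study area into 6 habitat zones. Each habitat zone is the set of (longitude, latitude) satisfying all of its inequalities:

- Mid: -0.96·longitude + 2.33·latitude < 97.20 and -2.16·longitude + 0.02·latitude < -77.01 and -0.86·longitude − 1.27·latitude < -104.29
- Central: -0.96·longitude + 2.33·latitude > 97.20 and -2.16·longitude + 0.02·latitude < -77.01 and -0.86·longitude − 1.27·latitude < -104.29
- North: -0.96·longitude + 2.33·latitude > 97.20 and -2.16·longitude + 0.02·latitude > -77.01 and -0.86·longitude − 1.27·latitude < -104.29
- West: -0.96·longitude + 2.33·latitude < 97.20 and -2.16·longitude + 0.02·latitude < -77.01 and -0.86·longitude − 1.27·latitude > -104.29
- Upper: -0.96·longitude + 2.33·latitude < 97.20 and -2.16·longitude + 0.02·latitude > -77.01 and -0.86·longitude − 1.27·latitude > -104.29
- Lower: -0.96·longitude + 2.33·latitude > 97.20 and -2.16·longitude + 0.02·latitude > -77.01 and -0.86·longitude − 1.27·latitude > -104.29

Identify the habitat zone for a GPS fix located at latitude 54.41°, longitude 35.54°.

Upper

-0.96·35.54 + 2.33·54.41 = 92.657, which is < 97.20
-2.16·35.54 + 0.02·54.41 = -75.678, which is > -77.01
-0.86·35.54 − 1.27·54.41 = -99.665, which is > -104.29
This sign pattern matches Upper.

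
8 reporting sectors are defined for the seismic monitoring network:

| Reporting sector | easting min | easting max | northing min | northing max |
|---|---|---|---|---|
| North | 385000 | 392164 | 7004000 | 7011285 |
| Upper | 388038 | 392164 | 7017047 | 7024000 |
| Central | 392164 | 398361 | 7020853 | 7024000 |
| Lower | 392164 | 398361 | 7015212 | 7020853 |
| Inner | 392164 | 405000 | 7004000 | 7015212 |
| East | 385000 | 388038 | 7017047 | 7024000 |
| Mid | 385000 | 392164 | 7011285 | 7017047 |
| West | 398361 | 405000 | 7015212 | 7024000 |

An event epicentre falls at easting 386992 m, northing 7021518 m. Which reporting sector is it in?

The point has easting = 386992 and northing = 7021518.
Only East satisfies 385000 ≤ easting ≤ 388038 and 7017047 ≤ northing ≤ 7024000.

East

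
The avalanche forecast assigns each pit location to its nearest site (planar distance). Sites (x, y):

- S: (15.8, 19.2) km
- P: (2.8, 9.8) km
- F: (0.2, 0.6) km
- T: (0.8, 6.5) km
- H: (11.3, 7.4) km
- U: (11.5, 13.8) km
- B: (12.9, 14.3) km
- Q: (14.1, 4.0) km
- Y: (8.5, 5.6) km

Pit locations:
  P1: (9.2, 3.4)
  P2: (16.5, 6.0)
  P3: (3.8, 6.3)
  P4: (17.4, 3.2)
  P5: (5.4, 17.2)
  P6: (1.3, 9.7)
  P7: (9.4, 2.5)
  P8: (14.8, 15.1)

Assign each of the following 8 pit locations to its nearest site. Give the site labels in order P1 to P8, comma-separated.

P1 → Y (d²=5.33)
P2 → Q (d²=9.76)
P3 → T (d²=9.04)
P4 → Q (d²=11.53)
P5 → U (d²=48.77)
P6 → P (d²=2.26)
P7 → Y (d²=10.42)
P8 → B (d²=4.25)

Y, Q, T, Q, U, P, Y, B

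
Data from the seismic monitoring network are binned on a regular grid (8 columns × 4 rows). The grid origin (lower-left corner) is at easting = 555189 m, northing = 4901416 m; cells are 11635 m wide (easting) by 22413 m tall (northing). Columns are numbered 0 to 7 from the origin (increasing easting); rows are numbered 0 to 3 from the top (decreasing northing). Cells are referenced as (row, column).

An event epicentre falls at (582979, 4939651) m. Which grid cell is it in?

Column index: ⌊(582979 − 555189) / 11635⌋ = ⌊2.388⌋ = 2
Row offset from origin: ⌊(4939651 − 4901416) / 22413⌋ = ⌊1.706⌋ = 1 → row 2 (counted from top)

(2, 2)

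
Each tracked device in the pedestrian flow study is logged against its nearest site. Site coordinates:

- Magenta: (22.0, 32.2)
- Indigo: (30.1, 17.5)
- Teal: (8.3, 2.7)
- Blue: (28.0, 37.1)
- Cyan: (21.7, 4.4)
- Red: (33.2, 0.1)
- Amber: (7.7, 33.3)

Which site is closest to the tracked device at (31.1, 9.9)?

Squared distances to each site:
Magenta: 580.100; Indigo: 58.760; Teal: 571.680; Blue: 749.450; Cyan: 118.610; Red: 100.450; Amber: 1095.120.
Minimum at Indigo.

Indigo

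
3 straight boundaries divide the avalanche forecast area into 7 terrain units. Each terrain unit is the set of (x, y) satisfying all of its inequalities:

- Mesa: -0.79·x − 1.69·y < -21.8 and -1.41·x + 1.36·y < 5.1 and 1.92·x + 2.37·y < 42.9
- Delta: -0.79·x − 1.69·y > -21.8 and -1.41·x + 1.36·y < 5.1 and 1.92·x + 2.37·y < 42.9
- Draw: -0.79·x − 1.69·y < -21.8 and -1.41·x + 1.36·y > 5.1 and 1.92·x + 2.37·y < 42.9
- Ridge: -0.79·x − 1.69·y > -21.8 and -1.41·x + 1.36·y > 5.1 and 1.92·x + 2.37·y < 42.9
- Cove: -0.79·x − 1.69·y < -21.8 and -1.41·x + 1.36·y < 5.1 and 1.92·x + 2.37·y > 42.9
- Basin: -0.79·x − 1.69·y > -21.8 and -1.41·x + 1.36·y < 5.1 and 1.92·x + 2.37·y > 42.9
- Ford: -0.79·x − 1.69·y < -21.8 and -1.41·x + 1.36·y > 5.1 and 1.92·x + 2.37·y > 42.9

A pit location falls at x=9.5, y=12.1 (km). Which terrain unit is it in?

-0.79·9.5 − 1.69·12.1 = -27.954, which is < -21.8
-1.41·9.5 + 1.36·12.1 = 3.061, which is < 5.1
1.92·9.5 + 2.37·12.1 = 46.917, which is > 42.9
This sign pattern matches Cove.

Cove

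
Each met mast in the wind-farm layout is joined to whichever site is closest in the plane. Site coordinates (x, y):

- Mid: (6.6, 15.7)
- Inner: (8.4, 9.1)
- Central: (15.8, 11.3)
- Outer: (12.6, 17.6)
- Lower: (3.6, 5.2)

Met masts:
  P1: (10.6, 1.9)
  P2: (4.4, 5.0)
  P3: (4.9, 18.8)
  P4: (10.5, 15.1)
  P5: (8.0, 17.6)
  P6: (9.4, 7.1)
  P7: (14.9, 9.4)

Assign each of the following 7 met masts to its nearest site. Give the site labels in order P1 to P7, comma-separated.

P1 → Inner (d²=56.68)
P2 → Lower (d²=0.68)
P3 → Mid (d²=12.50)
P4 → Outer (d²=10.66)
P5 → Mid (d²=5.57)
P6 → Inner (d²=5.00)
P7 → Central (d²=4.42)

Inner, Lower, Mid, Outer, Mid, Inner, Central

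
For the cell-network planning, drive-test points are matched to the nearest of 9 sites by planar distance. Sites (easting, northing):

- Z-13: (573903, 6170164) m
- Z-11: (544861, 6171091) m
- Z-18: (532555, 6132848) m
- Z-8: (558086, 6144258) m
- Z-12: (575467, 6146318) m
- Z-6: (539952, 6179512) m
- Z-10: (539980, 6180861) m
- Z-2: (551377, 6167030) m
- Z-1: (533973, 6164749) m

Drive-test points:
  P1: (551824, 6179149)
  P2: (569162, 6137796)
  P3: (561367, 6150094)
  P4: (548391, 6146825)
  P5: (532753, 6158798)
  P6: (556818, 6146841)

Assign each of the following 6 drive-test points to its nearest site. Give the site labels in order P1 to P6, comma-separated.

P1 → Z-11 (d²=113414733.00)
P2 → Z-12 (d²=112377509.00)
P3 → Z-8 (d²=44823857.00)
P4 → Z-8 (d²=100582514.00)
P5 → Z-1 (d²=36902801.00)
P6 → Z-8 (d²=8279713.00)

Z-11, Z-12, Z-8, Z-8, Z-1, Z-8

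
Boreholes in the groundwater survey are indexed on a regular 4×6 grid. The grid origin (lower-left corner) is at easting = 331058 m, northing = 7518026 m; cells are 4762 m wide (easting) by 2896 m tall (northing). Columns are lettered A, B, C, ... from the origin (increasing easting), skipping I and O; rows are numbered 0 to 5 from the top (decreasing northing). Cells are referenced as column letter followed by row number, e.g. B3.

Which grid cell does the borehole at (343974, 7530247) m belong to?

Column index: ⌊(343974 − 331058) / 4762⌋ = ⌊2.712⌋ = 2 → column C
Row offset from origin: ⌊(7530247 − 7518026) / 2896⌋ = ⌊4.220⌋ = 4 → row 1 (counted from top)

C1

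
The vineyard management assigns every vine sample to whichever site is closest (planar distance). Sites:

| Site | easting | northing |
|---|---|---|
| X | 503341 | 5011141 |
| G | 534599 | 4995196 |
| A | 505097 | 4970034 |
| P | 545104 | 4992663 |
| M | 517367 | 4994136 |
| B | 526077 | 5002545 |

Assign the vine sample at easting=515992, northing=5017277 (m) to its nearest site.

X

Squared distances to each site:
X: 197698297.000; G: 833791010.000; A: 2350602074.000; P: 1453357540.000; M: 537396506.000; B: 318739049.000.
Minimum at X.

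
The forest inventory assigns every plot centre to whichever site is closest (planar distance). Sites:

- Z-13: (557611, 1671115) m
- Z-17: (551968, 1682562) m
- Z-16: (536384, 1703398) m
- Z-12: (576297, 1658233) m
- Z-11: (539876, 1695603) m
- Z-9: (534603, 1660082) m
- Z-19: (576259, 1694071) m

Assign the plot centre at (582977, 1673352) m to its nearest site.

Squared distances to each site:
Z-13: 648438125.000; Z-17: 1046382181.000; Z-16: 3073669765.000; Z-12: 273206561.000; Z-11: 2352803202.000; Z-9: 2516136776.000; Z-19: 474408485.000.
Minimum at Z-12.

Z-12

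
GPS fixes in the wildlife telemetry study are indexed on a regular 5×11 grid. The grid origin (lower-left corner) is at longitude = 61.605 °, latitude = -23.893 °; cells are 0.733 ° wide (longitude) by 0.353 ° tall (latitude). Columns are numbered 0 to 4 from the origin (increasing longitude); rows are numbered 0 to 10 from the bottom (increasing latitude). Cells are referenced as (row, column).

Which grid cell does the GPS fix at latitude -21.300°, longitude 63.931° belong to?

(7, 3)

Column index: ⌊(63.931 − 61.605) / 0.733⌋ = ⌊3.173⌋ = 3
Row offset from origin: ⌊(-21.300 − -23.893) / 0.353⌋ = ⌊7.346⌋ = 7 → row 7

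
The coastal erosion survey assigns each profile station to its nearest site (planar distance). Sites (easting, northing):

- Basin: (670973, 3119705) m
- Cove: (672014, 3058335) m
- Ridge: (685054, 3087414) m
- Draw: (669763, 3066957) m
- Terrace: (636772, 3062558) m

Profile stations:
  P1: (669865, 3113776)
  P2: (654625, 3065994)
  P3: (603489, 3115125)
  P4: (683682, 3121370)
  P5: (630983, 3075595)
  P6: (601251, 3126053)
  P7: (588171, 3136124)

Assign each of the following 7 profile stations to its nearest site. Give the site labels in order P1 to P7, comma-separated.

P1 → Basin (d²=36380705.00)
P2 → Draw (d²=230086413.00)
P3 → Terrace (d²=3871047578.00)
P4 → Basin (d²=164290906.00)
P5 → Terrace (d²=203475890.00)
P6 → Basin (d²=4901454388.00)
P7 → Basin (d²=7125754765.00)

Basin, Draw, Terrace, Basin, Terrace, Basin, Basin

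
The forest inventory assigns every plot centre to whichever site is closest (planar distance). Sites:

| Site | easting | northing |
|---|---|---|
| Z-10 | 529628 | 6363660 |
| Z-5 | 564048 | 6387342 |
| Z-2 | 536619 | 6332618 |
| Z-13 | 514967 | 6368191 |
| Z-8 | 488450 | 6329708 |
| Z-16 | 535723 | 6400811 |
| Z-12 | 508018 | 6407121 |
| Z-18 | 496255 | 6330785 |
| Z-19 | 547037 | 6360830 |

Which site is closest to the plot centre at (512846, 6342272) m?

Squared distances to each site:
Z-10: 739082068.000; Z-5: 4652949704.000; Z-2: 658355245.000; Z-13: 676293202.000; Z-8: 753018912.000; Z-16: 3950171650.000; Z-12: 4228702385.000; Z-18: 407212450.000; Z-19: 1513423845.000.
Minimum at Z-18.

Z-18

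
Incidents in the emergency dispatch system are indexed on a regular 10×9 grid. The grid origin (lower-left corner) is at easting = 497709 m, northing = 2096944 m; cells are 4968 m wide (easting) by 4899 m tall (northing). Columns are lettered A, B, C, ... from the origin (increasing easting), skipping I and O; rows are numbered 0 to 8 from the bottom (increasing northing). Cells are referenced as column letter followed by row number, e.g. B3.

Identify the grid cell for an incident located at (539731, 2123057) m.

Column index: ⌊(539731 − 497709) / 4968⌋ = ⌊8.459⌋ = 8 → column J
Row offset from origin: ⌊(2123057 − 2096944) / 4899⌋ = ⌊5.330⌋ = 5 → row 5

J5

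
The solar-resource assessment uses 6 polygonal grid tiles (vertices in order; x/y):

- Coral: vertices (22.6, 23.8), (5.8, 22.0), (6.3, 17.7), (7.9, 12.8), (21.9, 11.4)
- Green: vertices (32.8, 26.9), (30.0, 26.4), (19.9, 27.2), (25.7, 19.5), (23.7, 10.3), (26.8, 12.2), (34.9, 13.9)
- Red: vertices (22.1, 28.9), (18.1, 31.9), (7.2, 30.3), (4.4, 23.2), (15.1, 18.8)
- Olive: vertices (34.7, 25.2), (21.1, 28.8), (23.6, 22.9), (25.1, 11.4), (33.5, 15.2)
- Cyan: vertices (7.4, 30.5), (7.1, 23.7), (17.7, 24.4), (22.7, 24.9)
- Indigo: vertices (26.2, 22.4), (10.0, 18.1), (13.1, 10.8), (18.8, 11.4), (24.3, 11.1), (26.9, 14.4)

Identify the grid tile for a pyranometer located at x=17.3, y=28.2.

Cast a ray rightward from (17.3, 28.2). For each polygon, the edges (by vertex number in listed order) whose endpoints lie on opposite sides of y = 28.2, where each meets that height, and whether that is right or left of the point:
Coral: no edge straddles that height → 0 crossings.
Green: no edge straddles that height → 0 crossings.
Red: 3–4 at x≈6.37 (left), 5–1 at x≈21.61 (right) → 1 crossing.
Olive: 1–2 at x≈23.37 (right), 2–3 at x≈21.35 (right) → 2 crossings.
Cyan: 1–2 at x≈7.30 (left), 4–1 at x≈13.68 (left) → 0 crossings.
Indigo: no edge straddles that height → 0 crossings.
Only Red has an odd count, so the point is inside Red.

Red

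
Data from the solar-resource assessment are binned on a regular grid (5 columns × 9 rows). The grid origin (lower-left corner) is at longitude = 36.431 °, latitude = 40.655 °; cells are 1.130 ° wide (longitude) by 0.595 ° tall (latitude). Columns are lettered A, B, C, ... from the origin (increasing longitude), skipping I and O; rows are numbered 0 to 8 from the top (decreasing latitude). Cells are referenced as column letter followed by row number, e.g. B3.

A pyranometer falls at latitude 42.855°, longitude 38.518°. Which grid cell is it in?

B5

Column index: ⌊(38.518 − 36.431) / 1.130⌋ = ⌊1.847⌋ = 1 → column B
Row offset from origin: ⌊(42.855 − 40.655) / 0.595⌋ = ⌊3.697⌋ = 3 → row 5 (counted from top)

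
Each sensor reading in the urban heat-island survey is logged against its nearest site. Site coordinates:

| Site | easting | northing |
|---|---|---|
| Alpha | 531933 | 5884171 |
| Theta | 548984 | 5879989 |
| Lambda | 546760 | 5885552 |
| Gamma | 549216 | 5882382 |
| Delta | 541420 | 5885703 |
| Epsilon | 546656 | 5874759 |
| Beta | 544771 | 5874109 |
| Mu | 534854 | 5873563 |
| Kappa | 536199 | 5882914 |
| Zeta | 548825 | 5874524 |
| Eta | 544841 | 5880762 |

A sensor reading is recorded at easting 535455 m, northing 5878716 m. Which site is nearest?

Kappa

Squared distances to each site:
Alpha: 42161509.000; Theta: 184654370.000; Lambda: 174533921.000; Gamma: 202804677.000; Delta: 84399394.000; Epsilon: 141120250.000; Beta: 108012305.000; Mu: 26914610.000; Kappa: 18176740.000; Zeta: 196329764.000; Eta: 92283112.000.
Minimum at Kappa.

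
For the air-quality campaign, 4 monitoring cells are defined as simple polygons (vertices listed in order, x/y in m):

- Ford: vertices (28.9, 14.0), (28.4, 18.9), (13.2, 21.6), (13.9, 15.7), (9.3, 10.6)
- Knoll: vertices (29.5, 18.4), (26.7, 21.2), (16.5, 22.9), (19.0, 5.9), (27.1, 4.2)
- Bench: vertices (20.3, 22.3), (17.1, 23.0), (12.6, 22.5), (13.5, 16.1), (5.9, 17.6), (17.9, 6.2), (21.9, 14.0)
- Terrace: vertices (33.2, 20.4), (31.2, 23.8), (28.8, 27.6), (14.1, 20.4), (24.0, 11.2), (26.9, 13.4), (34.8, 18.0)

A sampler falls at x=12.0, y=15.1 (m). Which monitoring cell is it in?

Cast a ray rightward from (12.0, 15.1). For each polygon, the edges (by vertex number in listed order) whose endpoints lie on opposite sides of y = 15.1, where each meets that height, and whether that is right or left of the point:
Ford: 1–2 at x≈28.79 (right), 4–5 at x≈13.36 (right) → 2 crossings.
Knoll: 3–4 at x≈17.65 (right), 5–1 at x≈28.94 (right) → 2 crossings.
Bench: 5–6 at x≈8.53 (left), 7–1 at x≈21.69 (right) → 1 crossing.
Terrace: 4–5 at x≈19.80 (right), 6–7 at x≈29.82 (right) → 2 crossings.
Only Bench has an odd count, so the point is inside Bench.

Bench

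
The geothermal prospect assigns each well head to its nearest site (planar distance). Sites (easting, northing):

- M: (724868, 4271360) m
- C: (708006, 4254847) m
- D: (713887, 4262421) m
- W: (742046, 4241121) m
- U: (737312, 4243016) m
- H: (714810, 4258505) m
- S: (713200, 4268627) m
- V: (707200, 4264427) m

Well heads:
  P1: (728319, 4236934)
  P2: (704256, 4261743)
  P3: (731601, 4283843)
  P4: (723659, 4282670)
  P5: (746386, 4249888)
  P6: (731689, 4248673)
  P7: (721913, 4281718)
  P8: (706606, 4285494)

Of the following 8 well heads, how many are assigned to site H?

P1 → U
P2 → V
P3 → M
P4 → M
P5 → W
P6 → U
P7 → M
P8 → S
0 of the 8 go to H.

0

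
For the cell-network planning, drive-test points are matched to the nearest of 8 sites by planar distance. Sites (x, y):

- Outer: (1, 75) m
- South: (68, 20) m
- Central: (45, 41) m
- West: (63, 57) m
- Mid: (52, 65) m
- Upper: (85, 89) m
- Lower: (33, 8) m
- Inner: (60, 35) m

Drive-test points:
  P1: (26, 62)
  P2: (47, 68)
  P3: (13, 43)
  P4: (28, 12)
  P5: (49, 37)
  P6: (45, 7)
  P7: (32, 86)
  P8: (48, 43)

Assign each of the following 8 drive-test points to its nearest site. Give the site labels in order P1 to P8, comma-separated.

P1 → Mid (d²=685.00)
P2 → Mid (d²=34.00)
P3 → Central (d²=1028.00)
P4 → Lower (d²=41.00)
P5 → Central (d²=32.00)
P6 → Lower (d²=145.00)
P7 → Mid (d²=841.00)
P8 → Central (d²=13.00)

Mid, Mid, Central, Lower, Central, Lower, Mid, Central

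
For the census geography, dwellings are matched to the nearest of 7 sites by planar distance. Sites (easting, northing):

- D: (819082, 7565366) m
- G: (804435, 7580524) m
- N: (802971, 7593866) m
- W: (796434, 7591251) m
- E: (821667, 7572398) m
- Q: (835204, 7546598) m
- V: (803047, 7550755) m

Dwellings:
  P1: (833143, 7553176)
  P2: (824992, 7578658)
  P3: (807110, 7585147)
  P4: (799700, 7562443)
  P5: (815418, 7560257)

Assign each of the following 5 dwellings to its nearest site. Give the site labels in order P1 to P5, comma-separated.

P1 → Q (d²=47517805.00)
P2 → E (d²=50243225.00)
P3 → G (d²=28527754.00)
P4 → V (d²=147811753.00)
P5 → D (d²=39526777.00)

Q, E, G, V, D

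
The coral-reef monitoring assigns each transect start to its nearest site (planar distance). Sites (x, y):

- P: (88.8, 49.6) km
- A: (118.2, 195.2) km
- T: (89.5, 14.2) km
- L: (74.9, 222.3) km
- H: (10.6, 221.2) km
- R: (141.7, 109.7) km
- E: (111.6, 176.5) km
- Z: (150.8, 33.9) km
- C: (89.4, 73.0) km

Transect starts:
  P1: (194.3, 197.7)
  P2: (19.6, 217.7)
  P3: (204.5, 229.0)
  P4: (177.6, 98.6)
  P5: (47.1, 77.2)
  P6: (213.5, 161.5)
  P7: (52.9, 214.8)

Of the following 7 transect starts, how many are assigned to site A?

2

P1 → A
P2 → H
P3 → A
P4 → R
P5 → C
P6 → R
P7 → L
2 of the 7 go to A.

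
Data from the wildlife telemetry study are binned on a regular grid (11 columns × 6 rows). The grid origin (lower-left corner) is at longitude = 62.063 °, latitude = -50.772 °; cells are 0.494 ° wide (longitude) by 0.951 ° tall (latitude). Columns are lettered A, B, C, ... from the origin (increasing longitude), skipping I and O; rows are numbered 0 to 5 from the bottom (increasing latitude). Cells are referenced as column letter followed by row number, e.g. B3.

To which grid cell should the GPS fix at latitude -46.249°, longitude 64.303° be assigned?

E4

Column index: ⌊(64.303 − 62.063) / 0.494⌋ = ⌊4.534⌋ = 4 → column E
Row offset from origin: ⌊(-46.249 − -50.772) / 0.951⌋ = ⌊4.756⌋ = 4 → row 4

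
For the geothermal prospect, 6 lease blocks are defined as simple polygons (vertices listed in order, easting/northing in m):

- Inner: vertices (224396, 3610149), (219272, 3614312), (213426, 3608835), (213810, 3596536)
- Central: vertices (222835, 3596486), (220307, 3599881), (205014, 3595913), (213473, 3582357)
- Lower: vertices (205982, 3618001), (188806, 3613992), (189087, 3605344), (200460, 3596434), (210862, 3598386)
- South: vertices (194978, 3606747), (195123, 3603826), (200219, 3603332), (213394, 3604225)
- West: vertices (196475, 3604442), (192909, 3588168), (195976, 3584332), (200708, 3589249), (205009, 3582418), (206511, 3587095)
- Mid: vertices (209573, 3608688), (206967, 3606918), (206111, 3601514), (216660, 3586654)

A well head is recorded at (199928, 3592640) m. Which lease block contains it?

West

Cast a ray rightward from (199928, 3592640). For each polygon, the edges (by vertex number in listed order) whose endpoints lie on opposite sides of northing = 3592640, where each meets that height, and whether that is right or left of the point:
Inner: no edge straddles that height → 0 crossings.
Central: 3–4 at easting≈207056.4 (right), 4–1 at easting≈220286.6 (right) → 2 crossings.
Lower: no edge straddles that height → 0 crossings.
South: no edge straddles that height → 0 crossings.
West: 1–2 at easting≈193888.9 (left), 6–1 at easting≈203303.0 (right) → 1 crossing.
Mid: 3–4 at easting≈212410.6 (right), 4–1 at easting≈214734.7 (right) → 2 crossings.
Only West has an odd count, so the point is inside West.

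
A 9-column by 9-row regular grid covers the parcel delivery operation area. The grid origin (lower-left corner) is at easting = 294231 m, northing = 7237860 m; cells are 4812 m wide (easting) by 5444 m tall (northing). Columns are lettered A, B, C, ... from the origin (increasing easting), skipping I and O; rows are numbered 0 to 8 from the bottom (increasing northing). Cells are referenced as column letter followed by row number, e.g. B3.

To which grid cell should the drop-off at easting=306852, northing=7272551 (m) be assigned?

C6

Column index: ⌊(306852 − 294231) / 4812⌋ = ⌊2.623⌋ = 2 → column C
Row offset from origin: ⌊(7272551 − 7237860) / 5444⌋ = ⌊6.372⌋ = 6 → row 6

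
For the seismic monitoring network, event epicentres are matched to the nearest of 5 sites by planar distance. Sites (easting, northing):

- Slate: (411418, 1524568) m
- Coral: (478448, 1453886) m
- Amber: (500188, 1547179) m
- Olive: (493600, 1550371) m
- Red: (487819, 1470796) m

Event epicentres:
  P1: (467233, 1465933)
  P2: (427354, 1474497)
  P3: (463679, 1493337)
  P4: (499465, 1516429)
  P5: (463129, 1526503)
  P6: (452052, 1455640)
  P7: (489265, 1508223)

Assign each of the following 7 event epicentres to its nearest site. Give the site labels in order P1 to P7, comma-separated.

Coral, Slate, Red, Amber, Olive, Coral, Red

P1 → Coral (d²=270906434.00)
P2 → Slate (d²=2761061137.00)
P3 → Red (d²=1090836281.00)
P4 → Amber (d²=946085229.00)
P5 → Olive (d²=1498163265.00)
P6 → Coral (d²=699825332.00)
P7 → Red (d²=1402871245.00)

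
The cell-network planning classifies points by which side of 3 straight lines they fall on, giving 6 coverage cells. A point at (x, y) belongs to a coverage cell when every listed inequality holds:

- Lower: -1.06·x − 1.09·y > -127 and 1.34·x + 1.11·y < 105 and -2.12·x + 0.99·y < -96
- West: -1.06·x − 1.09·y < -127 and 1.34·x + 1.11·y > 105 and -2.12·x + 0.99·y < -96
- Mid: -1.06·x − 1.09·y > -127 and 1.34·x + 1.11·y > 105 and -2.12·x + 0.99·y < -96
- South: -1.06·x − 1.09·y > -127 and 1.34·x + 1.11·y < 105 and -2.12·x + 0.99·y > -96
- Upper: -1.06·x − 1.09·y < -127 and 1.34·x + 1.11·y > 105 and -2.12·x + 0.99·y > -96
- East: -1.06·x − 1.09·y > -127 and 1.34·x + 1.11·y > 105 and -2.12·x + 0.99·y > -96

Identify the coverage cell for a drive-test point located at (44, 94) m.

Upper

-1.06·44 − 1.09·94 = -149.100, which is < -127
1.34·44 + 1.11·94 = 163.300, which is > 105
-2.12·44 + 0.99·94 = -0.220, which is > -96
This sign pattern matches Upper.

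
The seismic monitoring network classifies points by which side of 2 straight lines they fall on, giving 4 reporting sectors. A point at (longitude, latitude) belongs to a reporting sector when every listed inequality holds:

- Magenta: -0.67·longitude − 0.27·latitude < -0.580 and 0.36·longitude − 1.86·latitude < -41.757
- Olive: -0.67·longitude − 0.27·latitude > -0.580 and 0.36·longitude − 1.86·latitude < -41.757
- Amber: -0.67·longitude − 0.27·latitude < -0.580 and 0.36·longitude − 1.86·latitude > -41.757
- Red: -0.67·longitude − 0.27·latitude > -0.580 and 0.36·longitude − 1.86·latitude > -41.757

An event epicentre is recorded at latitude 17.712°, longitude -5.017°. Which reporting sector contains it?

-0.67·-5.017 − 0.27·17.712 = -1.421, which is < -0.580
0.36·-5.017 − 1.86·17.712 = -34.750, which is > -41.757
This sign pattern matches Amber.

Amber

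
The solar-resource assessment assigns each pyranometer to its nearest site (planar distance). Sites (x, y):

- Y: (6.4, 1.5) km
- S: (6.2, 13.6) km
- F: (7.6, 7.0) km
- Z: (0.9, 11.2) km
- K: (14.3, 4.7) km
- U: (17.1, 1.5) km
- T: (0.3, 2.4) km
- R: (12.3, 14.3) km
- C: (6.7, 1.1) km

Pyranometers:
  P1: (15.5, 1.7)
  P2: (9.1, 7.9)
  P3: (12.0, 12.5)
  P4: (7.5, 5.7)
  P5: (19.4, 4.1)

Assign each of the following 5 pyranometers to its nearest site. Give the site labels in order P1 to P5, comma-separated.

P1 → U (d²=2.60)
P2 → F (d²=3.06)
P3 → R (d²=3.33)
P4 → F (d²=1.70)
P5 → U (d²=12.05)

U, F, R, F, U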